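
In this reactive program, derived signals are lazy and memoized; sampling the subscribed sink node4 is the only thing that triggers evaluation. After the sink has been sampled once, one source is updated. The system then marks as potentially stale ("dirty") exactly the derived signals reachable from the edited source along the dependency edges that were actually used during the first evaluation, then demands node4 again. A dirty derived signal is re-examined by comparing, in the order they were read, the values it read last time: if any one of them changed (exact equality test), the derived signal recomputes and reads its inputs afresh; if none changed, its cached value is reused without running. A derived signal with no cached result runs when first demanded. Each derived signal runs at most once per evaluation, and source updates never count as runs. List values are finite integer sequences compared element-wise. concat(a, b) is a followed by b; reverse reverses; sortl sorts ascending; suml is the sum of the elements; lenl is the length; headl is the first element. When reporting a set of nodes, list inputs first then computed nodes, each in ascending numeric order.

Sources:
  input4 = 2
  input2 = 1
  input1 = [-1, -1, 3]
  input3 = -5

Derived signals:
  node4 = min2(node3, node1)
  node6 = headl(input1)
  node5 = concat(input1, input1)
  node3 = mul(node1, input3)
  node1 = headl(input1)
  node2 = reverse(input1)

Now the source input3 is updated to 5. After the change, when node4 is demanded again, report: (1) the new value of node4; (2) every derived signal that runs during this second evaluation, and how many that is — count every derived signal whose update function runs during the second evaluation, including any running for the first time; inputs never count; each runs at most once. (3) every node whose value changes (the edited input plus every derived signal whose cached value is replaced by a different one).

First demand of the output computes:
  node1 = headl([-1, -1, 3]) = -1
  node3 = mul(-1, -5) = 5
  node4 = min2(5, -1) = -1

After the edit, cleaning proceeds:
  node3: a read changed (input3 -5->5) — executes, giving -5.
  node4: a read changed (node3 5->-5) — executes, giving -5.

Demanding node4 again yields -5.
2 derived signals run: node3, node4.
The nodes whose values change: input3, node3, node4.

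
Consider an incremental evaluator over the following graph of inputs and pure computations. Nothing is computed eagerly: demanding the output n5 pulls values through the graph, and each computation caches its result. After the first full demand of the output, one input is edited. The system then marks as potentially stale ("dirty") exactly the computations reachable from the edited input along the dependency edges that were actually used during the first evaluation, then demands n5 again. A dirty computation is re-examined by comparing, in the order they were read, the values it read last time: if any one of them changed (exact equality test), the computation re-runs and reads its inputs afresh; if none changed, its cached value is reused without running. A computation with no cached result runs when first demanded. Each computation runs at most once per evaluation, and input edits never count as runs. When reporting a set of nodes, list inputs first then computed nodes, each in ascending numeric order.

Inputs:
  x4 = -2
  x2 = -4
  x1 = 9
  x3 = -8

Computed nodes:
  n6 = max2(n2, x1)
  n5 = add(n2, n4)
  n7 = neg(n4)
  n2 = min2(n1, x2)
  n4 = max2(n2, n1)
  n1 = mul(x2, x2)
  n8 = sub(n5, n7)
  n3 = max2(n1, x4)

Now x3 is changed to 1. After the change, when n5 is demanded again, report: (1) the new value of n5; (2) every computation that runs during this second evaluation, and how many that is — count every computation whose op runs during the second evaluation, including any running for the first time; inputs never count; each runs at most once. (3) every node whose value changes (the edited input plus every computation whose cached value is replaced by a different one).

Initial pass — values computed on the first demand:
  n1 = mul(-4, -4) = 16
  n2 = min2(16, -4) = -4
  n4 = max2(-4, 16) = 16
  n5 = add(-4, 16) = 12

Second demand — change propagation:
  no demanded computation ever read x3, so the edit dirties nothing and nothing runs.

The important point: nothing the output needs ever reads x3, so the edit is invisible to it.

n5 now evaluates to 12.
Run set: none (0 run).
Changed values: x3.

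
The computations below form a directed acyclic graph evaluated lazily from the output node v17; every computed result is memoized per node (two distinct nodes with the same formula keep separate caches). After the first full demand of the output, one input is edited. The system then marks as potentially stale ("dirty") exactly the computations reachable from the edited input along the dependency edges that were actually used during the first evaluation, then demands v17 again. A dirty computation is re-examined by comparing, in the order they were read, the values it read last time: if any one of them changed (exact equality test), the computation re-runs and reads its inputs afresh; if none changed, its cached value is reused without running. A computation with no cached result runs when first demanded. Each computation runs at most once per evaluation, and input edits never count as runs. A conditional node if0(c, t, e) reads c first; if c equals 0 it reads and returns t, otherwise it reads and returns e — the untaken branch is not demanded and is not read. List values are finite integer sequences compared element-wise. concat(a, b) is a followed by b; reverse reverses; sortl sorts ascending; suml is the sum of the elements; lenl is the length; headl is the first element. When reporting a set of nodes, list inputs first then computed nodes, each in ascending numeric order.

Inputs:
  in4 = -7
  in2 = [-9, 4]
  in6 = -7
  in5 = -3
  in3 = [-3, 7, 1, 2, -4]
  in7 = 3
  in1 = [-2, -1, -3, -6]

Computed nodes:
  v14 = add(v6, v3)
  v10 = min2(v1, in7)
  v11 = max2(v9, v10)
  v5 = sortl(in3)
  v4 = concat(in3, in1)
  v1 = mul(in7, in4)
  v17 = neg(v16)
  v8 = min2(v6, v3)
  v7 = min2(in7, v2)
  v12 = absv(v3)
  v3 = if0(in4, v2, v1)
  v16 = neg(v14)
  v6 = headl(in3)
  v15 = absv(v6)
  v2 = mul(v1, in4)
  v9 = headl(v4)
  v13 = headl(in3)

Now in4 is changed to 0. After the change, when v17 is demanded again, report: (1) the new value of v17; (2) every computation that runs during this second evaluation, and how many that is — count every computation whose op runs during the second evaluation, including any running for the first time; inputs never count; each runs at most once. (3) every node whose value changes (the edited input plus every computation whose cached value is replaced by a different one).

Demanding v17 again yields -3.
6 computations run: v1, v2, v3, v14, v16, v17.
The nodes whose values change: in4, v1, v3, v14, v16, v17.
Note the branch switch — v2 had no cache and runs now for the first time.

First demand of the output computes:
  v1 = mul(3, -7) = -21
  v3 = if0(in4=-7 -> else branch v1) = -21
  v6 = headl([-3, 7, 1, 2, -4]) = -3
  v14 = add(-3, -21) = -24
  v16 = neg(-24) = 24
  v17 = neg(24) = -24

After the edit, cleaning proceeds:
  v1: a read changed (in4 -7->0) — executes, giving 0.
  v2: had never run; runs now, result 0.
  v3: a read changed (in4 -7->0; v1 -21->0) — executes, giving 0.
  v14: a read changed (v3 -21->0) — executes, giving -3.
  v16: a read changed (v14 -24->-3) — executes, giving 3.
  v17: a read changed (v16 24->3) — executes, giving -3.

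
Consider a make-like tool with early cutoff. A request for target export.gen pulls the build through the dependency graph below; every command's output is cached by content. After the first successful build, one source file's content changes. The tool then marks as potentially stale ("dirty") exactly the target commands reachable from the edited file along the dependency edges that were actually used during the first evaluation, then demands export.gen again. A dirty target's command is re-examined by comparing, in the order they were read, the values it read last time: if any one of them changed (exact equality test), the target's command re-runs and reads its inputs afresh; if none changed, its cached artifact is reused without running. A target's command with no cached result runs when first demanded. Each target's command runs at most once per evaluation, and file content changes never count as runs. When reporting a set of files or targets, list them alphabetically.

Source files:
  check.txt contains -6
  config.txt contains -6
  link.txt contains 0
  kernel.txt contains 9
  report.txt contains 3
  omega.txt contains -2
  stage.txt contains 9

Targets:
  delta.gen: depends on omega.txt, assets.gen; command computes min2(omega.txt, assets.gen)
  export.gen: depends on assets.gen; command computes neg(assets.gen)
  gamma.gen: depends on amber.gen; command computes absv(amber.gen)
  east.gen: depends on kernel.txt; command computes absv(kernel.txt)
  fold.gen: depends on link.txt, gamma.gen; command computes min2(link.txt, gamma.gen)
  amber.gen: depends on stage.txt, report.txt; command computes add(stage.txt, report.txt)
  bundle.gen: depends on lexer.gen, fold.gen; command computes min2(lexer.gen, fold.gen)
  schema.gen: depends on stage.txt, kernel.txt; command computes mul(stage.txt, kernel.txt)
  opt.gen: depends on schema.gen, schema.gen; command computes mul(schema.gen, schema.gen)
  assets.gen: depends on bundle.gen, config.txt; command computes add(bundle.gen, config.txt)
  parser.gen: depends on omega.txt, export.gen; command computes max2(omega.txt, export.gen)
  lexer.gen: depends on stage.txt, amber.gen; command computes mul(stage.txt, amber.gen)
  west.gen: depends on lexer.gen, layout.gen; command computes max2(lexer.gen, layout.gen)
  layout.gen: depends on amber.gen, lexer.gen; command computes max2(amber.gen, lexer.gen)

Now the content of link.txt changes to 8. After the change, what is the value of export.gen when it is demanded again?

Demanding export.gen again yields -2.

First demand of the output computes:
  amber.gen = add(9, 3) = 12
  gamma.gen = absv(12) = 12
  fold.gen = min2(0, 12) = 0
  lexer.gen = mul(9, 12) = 108
  bundle.gen = min2(108, 0) = 0
  assets.gen = add(0, -6) = -6
  export.gen = neg(-6) = 6

After the edit, cleaning proceeds:
  fold.gen: a read changed (link.txt 0->8) — executes, giving 8.
  bundle.gen: a read changed (fold.gen 0->8) — executes, giving 8.
  assets.gen: a read changed (bundle.gen 0->8) — executes, giving 2.
  export.gen: a read changed (assets.gen -6->2) — executes, giving -2.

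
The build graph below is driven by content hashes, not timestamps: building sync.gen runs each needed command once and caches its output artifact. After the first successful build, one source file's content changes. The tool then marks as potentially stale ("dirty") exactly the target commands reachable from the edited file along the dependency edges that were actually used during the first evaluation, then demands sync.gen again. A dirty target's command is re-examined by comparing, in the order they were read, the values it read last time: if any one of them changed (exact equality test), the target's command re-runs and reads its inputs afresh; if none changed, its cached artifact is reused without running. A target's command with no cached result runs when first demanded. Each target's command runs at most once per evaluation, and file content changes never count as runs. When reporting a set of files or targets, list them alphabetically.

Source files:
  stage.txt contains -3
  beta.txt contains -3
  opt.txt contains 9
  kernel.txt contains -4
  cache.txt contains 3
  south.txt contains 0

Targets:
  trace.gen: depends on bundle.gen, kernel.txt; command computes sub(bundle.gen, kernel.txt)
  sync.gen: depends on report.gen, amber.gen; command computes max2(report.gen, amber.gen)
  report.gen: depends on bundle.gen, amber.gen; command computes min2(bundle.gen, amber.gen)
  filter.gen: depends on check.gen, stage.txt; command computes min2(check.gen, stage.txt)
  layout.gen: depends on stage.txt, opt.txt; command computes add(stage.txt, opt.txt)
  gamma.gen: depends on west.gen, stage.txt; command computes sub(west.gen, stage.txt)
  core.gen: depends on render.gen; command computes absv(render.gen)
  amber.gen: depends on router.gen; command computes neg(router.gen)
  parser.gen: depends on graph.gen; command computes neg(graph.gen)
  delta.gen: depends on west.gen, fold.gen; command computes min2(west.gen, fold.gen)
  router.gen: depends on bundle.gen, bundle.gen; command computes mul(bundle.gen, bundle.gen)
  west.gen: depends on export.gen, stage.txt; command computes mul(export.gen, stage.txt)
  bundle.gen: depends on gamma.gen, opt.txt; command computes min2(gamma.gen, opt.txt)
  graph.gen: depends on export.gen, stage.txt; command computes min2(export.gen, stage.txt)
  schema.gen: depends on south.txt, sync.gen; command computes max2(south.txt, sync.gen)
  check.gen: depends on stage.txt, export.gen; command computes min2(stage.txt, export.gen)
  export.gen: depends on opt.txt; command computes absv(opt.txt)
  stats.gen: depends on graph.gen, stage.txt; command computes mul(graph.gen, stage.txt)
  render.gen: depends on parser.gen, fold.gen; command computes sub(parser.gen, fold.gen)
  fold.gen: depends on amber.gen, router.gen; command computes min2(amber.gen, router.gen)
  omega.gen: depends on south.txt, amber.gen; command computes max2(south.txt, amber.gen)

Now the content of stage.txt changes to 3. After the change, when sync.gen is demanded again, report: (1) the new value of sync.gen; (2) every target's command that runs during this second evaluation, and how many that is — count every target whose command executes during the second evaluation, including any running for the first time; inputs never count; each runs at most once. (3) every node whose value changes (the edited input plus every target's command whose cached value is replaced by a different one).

sync.gen now evaluates to -81.
Run set: amber.gen, bundle.gen, gamma.gen, report.gen, router.gen, sync.gen, west.gen (7 run).
Changed values: amber.gen, bundle.gen, gamma.gen, report.gen, router.gen, stage.txt, sync.gen, west.gen.

Initial pass — values computed on the first demand:
  export.gen = absv(9) = 9
  west.gen = mul(9, -3) = -27
  gamma.gen = sub(-27, -3) = -24
  bundle.gen = min2(-24, 9) = -24
  router.gen = mul(-24, -24) = 576
  amber.gen = neg(576) = -576
  report.gen = min2(-24, -576) = -576
  sync.gen = max2(-576, -576) = -576

Second demand — change propagation:
  west.gen: re-runs because stage.txt -3->3; new result 27.
  gamma.gen: re-runs because west.gen -27->27; stage.txt -3->3; new result 24.
  bundle.gen: re-runs because gamma.gen -24->24; new result 9.
  router.gen: re-runs because bundle.gen -24->9; bundle.gen -24->9; new result 81.
  amber.gen: re-runs because router.gen 576->81; new result -81.
  report.gen: re-runs because bundle.gen -24->9; amber.gen -576->-81; new result -81.
  sync.gen: re-runs because report.gen -576->-81; amber.gen -576->-81; new result -81.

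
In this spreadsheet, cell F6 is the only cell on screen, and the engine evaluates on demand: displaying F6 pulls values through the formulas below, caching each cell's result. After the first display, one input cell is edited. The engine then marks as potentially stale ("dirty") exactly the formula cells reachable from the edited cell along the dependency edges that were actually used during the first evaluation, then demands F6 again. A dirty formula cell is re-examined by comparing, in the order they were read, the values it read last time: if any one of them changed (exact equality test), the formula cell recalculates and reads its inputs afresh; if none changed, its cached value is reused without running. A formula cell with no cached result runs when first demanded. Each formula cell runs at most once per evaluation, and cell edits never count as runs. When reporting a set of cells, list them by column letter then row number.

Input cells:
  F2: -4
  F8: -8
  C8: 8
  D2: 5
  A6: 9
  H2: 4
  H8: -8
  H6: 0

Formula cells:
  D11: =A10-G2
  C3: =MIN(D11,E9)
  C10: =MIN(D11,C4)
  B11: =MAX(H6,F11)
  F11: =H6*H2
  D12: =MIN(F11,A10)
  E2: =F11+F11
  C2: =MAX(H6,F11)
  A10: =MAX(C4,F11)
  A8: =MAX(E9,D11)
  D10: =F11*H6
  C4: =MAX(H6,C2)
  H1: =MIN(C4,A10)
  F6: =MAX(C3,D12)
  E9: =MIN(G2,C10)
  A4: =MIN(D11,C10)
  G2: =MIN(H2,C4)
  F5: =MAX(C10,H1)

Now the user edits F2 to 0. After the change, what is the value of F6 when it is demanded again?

F6 now evaluates to 0.
The important point: nothing the output needs ever reads F2, so the edit is invisible to it.

Initial pass — values computed on the first demand:
  F11 = 0 * 4 = 0
  C2 = MAX(0, 0) = 0
  C4 = MAX(0, 0) = 0
  A10 = MAX(0, 0) = 0
  D12 = MIN(0, 0) = 0
  G2 = MIN(4, 0) = 0
  D11 = 0 - 0 = 0
  C10 = MIN(0, 0) = 0
  E9 = MIN(0, 0) = 0
  C3 = MIN(0, 0) = 0
  F6 = MAX(0, 0) = 0

Second demand — change propagation:
  no demanded computation ever read F2, so the edit dirties nothing and nothing runs.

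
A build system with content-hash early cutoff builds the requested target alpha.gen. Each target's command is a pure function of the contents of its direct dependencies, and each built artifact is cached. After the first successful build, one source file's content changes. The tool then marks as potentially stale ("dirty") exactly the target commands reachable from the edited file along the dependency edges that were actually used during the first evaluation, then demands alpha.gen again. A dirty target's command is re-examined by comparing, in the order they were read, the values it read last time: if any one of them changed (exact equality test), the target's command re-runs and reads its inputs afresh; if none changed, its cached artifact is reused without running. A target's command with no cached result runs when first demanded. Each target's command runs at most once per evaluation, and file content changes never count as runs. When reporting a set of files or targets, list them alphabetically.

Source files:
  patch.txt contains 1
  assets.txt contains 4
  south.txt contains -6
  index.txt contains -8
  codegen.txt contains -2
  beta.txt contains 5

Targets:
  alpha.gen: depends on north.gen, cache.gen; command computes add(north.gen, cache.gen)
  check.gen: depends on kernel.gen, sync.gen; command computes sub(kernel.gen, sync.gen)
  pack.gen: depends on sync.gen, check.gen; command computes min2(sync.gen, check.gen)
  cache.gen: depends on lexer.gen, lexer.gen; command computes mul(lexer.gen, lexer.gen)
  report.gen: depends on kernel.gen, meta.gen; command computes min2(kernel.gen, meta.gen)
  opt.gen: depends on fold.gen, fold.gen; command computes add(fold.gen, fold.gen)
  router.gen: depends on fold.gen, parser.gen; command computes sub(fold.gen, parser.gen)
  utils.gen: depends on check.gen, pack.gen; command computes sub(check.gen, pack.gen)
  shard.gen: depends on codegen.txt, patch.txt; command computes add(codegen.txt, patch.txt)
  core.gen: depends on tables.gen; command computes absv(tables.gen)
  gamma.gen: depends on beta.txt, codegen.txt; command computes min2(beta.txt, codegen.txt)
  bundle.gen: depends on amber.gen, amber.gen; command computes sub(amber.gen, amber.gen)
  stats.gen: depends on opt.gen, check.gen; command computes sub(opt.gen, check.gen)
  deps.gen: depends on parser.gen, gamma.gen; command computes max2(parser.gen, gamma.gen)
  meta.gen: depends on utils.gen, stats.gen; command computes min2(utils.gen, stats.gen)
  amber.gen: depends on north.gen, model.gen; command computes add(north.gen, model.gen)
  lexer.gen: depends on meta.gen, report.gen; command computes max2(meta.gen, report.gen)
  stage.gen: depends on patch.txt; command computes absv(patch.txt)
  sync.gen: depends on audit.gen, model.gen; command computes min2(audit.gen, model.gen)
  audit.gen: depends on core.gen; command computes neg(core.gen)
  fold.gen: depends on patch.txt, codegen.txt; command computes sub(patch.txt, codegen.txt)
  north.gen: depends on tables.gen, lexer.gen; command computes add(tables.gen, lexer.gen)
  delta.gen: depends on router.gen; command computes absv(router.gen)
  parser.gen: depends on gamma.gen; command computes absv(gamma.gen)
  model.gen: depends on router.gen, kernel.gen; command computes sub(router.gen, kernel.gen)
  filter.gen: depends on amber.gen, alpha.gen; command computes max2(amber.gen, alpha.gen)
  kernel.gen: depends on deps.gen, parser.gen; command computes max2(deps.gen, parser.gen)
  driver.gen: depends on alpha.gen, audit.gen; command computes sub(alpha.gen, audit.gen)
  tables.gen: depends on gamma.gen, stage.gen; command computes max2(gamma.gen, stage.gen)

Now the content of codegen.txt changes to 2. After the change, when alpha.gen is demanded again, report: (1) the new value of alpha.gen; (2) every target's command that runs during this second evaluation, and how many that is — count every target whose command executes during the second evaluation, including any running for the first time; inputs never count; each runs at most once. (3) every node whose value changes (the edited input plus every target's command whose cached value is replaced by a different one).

New value of alpha.gen: 74.
Target commands that run: alpha.gen, audit.gen, cache.gen, check.gen, core.gen, deps.gen, fold.gen, gamma.gen, lexer.gen, meta.gen, model.gen, north.gen, opt.gen, pack.gen, parser.gen, report.gen, router.gen, stats.gen, sync.gen, tables.gen, utils.gen — 21 in total.
Values that change: alpha.gen, audit.gen, cache.gen, check.gen, codegen.txt, core.gen, fold.gen, gamma.gen, lexer.gen, meta.gen, model.gen, north.gen, opt.gen, pack.gen, report.gen, router.gen, stats.gen, sync.gen, tables.gen, utils.gen.
Key observation: the cutoff stops propagation at kernel.gen — its inputs' values are unchanged, so it reuses its cache.

First evaluation (everything demanded from the output):
  fold.gen = sub(1, -2) = 3
  gamma.gen = min2(5, -2) = -2
  opt.gen = add(3, 3) = 6
  parser.gen = absv(-2) = 2
  deps.gen = max2(2, -2) = 2
  kernel.gen = max2(2, 2) = 2
  router.gen = sub(3, 2) = 1
  model.gen = sub(1, 2) = -1
  stage.gen = absv(1) = 1
  tables.gen = max2(-2, 1) = 1
  core.gen = absv(1) = 1
  audit.gen = neg(1) = -1
  sync.gen = min2(-1, -1) = -1
  check.gen = sub(2, -1) = 3
  pack.gen = min2(-1, 3) = -1
  stats.gen = sub(6, 3) = 3
  utils.gen = sub(3, -1) = 4
  meta.gen = min2(4, 3) = 3
  report.gen = min2(2, 3) = 2
  lexer.gen = max2(3, 2) = 3
  cache.gen = mul(3, 3) = 9
  north.gen = add(1, 3) = 4
  alpha.gen = add(4, 9) = 13

Propagation after the edit:
  fold.gen: runs — codegen.txt -2->2; result -1.
  gamma.gen: runs — codegen.txt -2->2; result 2.
  opt.gen: runs — fold.gen 3->-1; fold.gen 3->-1; result -2.
  parser.gen: runs — gamma.gen -2->2; result 2 (same value as before).
  deps.gen: runs — gamma.gen -2->2; result 2 (same value as before).
  kernel.gen: checked — values it read are unchanged (deps.gen unchanged, parser.gen unchanged); reused cached 2 without running.
  router.gen: runs — fold.gen 3->-1; result -3.
  model.gen: runs — router.gen 1->-3; result -5.
  tables.gen: runs — gamma.gen -2->2; result 2.
  core.gen: runs — tables.gen 1->2; result 2.
  audit.gen: runs — core.gen 1->2; result -2.
  sync.gen: runs — audit.gen -1->-2; model.gen -1->-5; result -5.
  check.gen: runs — sync.gen -1->-5; result 7.
  pack.gen: runs — sync.gen -1->-5; check.gen 3->7; result -5.
  stats.gen: runs — opt.gen 6->-2; check.gen 3->7; result -9.
  utils.gen: runs — check.gen 3->7; pack.gen -1->-5; result 12.
  meta.gen: runs — utils.gen 4->12; stats.gen 3->-9; result -9.
  report.gen: runs — meta.gen 3->-9; result -9.
  lexer.gen: runs — meta.gen 3->-9; report.gen 2->-9; result -9.
  cache.gen: runs — lexer.gen 3->-9; lexer.gen 3->-9; result 81.
  north.gen: runs — tables.gen 1->2; lexer.gen 3->-9; result -7.
  alpha.gen: runs — north.gen 4->-7; cache.gen 9->81; result 74.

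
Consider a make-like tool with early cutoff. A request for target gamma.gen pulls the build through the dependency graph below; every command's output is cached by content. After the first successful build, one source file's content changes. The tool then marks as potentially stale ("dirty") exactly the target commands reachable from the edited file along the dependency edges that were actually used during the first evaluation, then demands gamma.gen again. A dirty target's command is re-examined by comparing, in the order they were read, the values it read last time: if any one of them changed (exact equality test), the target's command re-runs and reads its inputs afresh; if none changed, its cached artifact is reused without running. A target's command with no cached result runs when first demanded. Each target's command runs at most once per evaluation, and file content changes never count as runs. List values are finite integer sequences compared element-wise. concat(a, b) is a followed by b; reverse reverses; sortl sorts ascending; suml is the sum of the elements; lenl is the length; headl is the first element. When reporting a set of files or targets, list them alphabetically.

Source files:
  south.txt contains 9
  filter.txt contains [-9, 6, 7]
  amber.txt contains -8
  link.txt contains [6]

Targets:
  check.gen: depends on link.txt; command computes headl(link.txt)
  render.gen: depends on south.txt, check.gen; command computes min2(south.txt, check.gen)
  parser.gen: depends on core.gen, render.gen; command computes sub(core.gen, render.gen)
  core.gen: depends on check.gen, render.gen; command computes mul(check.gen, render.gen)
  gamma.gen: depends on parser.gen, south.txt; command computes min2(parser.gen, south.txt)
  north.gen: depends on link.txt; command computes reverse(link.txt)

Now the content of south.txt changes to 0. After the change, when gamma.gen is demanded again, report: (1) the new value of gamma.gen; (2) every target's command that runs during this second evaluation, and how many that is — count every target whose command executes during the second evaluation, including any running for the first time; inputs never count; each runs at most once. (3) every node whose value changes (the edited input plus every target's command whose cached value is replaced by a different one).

First demand of the output computes:
  check.gen = headl([6]) = 6
  render.gen = min2(9, 6) = 6
  core.gen = mul(6, 6) = 36
  parser.gen = sub(36, 6) = 30
  gamma.gen = min2(30, 9) = 9

After the edit, cleaning proceeds:
  render.gen: a read changed (south.txt 9->0) — executes, giving 0.
  core.gen: a read changed (render.gen 6->0) — executes, giving 0.
  parser.gen: a read changed (core.gen 36->0; render.gen 6->0) — executes, giving 0.
  gamma.gen: a read changed (parser.gen 30->0; south.txt 9->0) — executes, giving 0.

Demanding gamma.gen again yields 0.
4 target commands run: core.gen, gamma.gen, parser.gen, render.gen.
The nodes whose values change: core.gen, gamma.gen, parser.gen, render.gen, south.txt.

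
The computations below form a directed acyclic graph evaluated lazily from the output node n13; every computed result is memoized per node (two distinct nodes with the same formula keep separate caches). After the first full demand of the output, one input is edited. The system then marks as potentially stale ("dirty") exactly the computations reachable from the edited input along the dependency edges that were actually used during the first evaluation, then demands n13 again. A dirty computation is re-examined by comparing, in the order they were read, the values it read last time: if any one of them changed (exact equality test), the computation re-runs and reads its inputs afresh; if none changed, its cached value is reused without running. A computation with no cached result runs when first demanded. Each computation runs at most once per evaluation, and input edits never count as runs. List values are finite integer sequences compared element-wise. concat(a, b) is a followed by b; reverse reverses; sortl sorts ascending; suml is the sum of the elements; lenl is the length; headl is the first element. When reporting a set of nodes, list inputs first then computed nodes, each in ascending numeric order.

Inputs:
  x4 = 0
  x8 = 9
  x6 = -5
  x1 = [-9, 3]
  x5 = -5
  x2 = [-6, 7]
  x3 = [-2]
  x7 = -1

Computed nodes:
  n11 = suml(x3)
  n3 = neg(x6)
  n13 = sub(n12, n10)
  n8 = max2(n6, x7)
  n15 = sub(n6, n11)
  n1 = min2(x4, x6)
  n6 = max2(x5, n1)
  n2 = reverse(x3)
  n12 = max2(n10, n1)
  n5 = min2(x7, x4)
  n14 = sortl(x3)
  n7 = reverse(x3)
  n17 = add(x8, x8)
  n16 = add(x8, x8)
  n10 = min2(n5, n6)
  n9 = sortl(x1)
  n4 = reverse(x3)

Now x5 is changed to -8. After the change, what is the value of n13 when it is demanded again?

First demand of the output computes:
  n1 = min2(0, -5) = -5
  n5 = min2(-1, 0) = -1
  n6 = max2(-5, -5) = -5
  n10 = min2(-1, -5) = -5
  n12 = max2(-5, -5) = -5
  n13 = sub(-5, -5) = 0

After the edit, cleaning proceeds:
  n6: a read changed (x5 -5->-8) — executes, giving -5 — identical to its old value.
  n10: dirty, but its reads are unchanged (n5 unchanged, n6 unchanged); cached -5 stands.
  n12: dirty, but its reads are unchanged (n10 unchanged, n1 unchanged); cached -5 stands.
  n13: dirty, but its reads are unchanged (n12 unchanged, n10 unchanged); cached 0 stands.

Note the absorption at n6: it re-runs yet its value is the same, leaving the output's value untouched.

Demanding n13 again yields 0.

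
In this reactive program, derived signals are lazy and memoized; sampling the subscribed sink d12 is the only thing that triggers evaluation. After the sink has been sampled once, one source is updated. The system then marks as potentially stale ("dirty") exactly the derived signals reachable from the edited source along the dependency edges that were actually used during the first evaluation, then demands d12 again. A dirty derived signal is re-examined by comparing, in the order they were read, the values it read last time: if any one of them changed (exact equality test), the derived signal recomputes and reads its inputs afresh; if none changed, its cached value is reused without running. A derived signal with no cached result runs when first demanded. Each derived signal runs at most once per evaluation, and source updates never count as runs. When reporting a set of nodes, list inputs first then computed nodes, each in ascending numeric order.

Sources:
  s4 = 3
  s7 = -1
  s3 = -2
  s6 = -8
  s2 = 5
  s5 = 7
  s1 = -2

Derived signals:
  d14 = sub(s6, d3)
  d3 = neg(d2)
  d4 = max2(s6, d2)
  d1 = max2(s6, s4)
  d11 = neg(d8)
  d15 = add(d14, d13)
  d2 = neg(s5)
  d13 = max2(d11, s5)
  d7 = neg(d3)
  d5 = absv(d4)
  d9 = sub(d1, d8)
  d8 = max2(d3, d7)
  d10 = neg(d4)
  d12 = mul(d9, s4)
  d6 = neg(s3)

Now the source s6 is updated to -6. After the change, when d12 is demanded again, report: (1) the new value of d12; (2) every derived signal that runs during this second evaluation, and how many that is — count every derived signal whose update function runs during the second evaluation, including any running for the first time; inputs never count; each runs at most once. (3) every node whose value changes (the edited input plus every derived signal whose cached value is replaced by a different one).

First demand of the output computes:
  d1 = max2(-8, 3) = 3
  d2 = neg(7) = -7
  d3 = neg(-7) = 7
  d7 = neg(7) = -7
  d8 = max2(7, -7) = 7
  d9 = sub(3, 7) = -4
  d12 = mul(-4, 3) = -12

After the edit, cleaning proceeds:
  d1: a read changed (s6 -8->-6) — executes, giving 3 — identical to its old value.
  d9: dirty, but its reads are unchanged (d1 unchanged, d8 unchanged); cached -4 stands.
  d12: dirty, but its reads are unchanged (d9 unchanged, s4 unchanged); cached -12 stands.

Note the absorption at d1: it re-runs yet its value is the same, leaving the output's value untouched.

Demanding d12 again yields -12.
1 derived signals run: d1.
The nodes whose values change: s6.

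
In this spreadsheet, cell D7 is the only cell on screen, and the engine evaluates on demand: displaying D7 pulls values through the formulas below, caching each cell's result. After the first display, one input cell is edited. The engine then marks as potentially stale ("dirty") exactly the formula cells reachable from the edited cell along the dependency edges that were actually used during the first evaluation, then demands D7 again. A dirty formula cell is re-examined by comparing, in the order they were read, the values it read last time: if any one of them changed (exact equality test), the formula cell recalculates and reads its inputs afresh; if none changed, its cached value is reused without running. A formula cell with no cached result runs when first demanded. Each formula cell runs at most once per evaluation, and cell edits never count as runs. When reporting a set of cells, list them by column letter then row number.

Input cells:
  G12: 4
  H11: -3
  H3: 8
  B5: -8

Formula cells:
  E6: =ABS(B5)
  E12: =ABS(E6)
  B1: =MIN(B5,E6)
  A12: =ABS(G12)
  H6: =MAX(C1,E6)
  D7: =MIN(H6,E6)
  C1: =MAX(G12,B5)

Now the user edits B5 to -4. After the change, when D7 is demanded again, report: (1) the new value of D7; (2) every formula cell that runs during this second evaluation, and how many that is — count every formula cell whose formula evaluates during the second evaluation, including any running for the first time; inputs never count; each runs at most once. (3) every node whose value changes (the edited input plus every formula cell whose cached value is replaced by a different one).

Initial pass — values computed on the first demand:
  C1 = MAX(4, -8) = 4
  E6 = ABS(-8) = 8
  H6 = MAX(4, 8) = 8
  D7 = MIN(8, 8) = 8

Second demand — change propagation:
  C1: re-runs because B5 -8->-4; new result 4 (unchanged).
  E6: re-runs because B5 -8->-4; new result 4.
  H6: re-runs because E6 8->4; new result 4.
  D7: re-runs because H6 8->4; E6 8->4; new result 4.

D7 now evaluates to 4.
Run set: C1, D7, E6, H6 (4 run).
Changed values: B5, D7, E6, H6.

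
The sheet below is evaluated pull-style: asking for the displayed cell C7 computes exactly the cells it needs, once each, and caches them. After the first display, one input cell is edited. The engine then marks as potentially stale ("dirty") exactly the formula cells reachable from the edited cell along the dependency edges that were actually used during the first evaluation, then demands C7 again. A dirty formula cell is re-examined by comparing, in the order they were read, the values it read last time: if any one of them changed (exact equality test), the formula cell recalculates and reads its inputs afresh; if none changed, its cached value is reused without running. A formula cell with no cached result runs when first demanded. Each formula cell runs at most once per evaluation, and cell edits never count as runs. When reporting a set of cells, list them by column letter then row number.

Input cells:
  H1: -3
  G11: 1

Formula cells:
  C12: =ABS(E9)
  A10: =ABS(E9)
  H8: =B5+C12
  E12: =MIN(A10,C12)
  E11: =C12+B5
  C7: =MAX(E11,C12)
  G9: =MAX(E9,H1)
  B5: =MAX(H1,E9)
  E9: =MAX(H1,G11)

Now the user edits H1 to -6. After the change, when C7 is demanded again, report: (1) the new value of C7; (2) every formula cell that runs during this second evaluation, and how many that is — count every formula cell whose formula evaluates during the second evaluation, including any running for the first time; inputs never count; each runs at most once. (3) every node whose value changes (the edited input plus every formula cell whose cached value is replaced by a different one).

First demand of the output computes:
  E9 = MAX(-3, 1) = 1
  B5 = MAX(-3, 1) = 1
  C12 = ABS(1) = 1
  E11 = 1 + 1 = 2
  C7 = MAX(2, 1) = 2

After the edit, cleaning proceeds:
  E9: a read changed (H1 -3->-6) — executes, giving 1 — identical to its old value.
  B5: a read changed (H1 -3->-6) — executes, giving 1 — identical to its old value.
  C12: dirty, but its reads are unchanged (E9 unchanged); cached 1 stands.
  E11: dirty, but its reads are unchanged (C12 unchanged, B5 unchanged); cached 2 stands.
  C7: dirty, but its reads are unchanged (E11 unchanged, C12 unchanged); cached 2 stands.

Note where the cutoff bites: C12 is checked, finds nothing changed, and keeps its cache.

Demanding C7 again yields 2.
2 formula cells run: B5, E9.
The nodes whose values change: H1.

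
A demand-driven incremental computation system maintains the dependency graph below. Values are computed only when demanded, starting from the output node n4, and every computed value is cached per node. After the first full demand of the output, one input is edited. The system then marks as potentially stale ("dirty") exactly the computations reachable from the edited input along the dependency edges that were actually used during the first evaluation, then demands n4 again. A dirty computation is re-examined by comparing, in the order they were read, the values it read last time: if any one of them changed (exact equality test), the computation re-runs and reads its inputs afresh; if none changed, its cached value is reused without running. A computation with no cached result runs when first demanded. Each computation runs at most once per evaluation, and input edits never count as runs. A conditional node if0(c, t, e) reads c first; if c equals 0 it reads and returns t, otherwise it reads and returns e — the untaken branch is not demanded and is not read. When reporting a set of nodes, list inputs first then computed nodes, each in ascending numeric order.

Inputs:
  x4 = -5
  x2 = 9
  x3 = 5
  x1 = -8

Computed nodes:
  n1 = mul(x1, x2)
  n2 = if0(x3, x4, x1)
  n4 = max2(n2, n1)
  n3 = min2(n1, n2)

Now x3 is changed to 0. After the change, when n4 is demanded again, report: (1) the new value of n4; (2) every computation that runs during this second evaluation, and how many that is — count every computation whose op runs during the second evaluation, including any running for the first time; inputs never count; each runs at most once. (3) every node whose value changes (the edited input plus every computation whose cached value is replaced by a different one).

New value of n4: -5.
Computations that run: n2, n4 — 2 in total.
Values that change: x3, n2, n4.

First evaluation (everything demanded from the output):
  n1 = mul(-8, 9) = -72
  n2 = if0(x3=5 -> else branch x1) = -8
  n4 = max2(-8, -72) = -8

Propagation after the edit:
  n2: runs — x3 5->0; result -5.
  n4: runs — n2 -8->-5; result -5.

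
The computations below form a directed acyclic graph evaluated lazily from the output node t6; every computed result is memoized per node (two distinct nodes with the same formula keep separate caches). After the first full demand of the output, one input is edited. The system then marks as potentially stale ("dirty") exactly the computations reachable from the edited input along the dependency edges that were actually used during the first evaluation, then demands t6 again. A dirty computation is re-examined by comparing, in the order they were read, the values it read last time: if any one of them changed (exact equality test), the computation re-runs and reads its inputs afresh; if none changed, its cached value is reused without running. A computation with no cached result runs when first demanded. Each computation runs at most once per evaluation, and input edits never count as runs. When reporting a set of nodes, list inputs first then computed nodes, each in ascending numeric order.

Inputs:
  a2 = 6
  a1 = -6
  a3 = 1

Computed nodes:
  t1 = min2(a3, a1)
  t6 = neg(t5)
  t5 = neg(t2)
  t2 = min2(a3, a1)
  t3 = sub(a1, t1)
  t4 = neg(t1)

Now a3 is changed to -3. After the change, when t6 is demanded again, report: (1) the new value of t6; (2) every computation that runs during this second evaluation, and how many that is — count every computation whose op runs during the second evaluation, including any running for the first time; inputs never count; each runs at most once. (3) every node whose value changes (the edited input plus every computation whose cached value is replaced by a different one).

First demand of the output computes:
  t2 = min2(1, -6) = -6
  t5 = neg(-6) = 6
  t6 = neg(6) = -6

After the edit, cleaning proceeds:
  t2: a read changed (a3 1->-3) — executes, giving -6 — identical to its old value.
  t5: dirty, but its reads are unchanged (t2 unchanged); cached 6 stands.
  t6: dirty, but its reads are unchanged (t5 unchanged); cached -6 stands.

Note the absorption at t2: it re-runs yet its value is the same, leaving the output's value untouched.

Demanding t6 again yields -6.
1 computations run: t2.
The nodes whose values change: a3.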